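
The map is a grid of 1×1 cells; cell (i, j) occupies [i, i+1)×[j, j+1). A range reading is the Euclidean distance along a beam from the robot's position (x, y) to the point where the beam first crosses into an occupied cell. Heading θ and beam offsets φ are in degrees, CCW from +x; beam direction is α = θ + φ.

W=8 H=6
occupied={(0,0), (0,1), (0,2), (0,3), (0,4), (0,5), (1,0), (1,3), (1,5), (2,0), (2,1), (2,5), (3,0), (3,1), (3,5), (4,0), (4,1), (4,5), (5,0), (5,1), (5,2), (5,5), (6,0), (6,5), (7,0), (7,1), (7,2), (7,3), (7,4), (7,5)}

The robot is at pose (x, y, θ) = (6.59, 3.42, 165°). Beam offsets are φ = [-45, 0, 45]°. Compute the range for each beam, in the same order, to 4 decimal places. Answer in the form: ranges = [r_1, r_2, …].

beam 1: φ=-45°, α=120°
  d=(-0.5000,0.8660)  start (6,3)  tX=1.1800 tY=0.6697  stride 1/|dx|=2.0000 1/|dy|=1.1547
    cross y-line → (6,4), t=0.6697
    cross x-line → (5,4), t=1.1800
    cross y-line → (5,5), t=1.8244 (wall)
  → r_1 = 1.8244
beam 2: φ=0°, α=165°
  d=(-0.9659,0.2588)  start (6,3)  tX=0.6108 tY=2.2409  stride 1/|dx|=1.0353 1/|dy|=3.8637
    cross x-line → (5,3), t=0.6108
    cross x-line → (4,3), t=1.6461
    cross y-line → (4,4), t=2.2409
    cross x-line → (3,4), t=2.6814
    cross x-line → (2,4), t=3.7166
    cross x-line → (1,4), t=4.7519
    cross x-line → (0,4), t=5.7872 (wall)
  → r_2 = 5.7872
beam 3: φ=45°, α=210°
  d=(-0.8660,-0.5000)  start (6,3)  tX=0.6813 tY=0.8400  stride 1/|dx|=1.1547 1/|dy|=2.0000
    cross x-line → (5,3), t=0.6813
    cross y-line → (5,2), t=0.8400 (wall)
  → r_3 = 0.8400

ranges = [1.8244, 5.7872, 0.8400]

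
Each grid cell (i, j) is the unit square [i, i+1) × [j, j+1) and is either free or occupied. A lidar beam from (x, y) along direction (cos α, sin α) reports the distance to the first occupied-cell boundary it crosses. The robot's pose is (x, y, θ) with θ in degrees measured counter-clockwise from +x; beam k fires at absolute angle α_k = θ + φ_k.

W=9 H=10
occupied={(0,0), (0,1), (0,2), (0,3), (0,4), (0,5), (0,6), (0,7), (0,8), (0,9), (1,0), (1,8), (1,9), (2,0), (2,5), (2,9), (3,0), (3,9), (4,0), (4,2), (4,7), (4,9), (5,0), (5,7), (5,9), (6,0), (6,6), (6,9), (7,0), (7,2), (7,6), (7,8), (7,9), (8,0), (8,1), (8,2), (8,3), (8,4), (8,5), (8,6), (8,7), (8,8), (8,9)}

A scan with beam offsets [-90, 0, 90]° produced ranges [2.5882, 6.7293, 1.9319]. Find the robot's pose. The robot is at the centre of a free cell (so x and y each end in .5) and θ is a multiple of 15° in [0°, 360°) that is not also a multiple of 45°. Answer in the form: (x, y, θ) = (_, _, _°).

The pose lattice has 47·16 = 752 candidates. Test each by forward raycasting.
  (3.5, 3.5, 165°): beam 1 = 3.6235 ≠ 2.5882 ✗
  (4.5, 1.5, 330°): beam 1 = 0.5774 ≠ 2.5882 ✗
  (6.5, 3.5, 345°): beam 2 = 1.5529 ≠ 6.7293 ✗
  (3.5, 2.5, 150°): beam 1 = 5.0000 ≠ 2.5882 ✗
  …
  (1.5, 3.5, 15°): r_1=2.5882, r_2=6.7293, r_3=1.9319 — all match ✓
Unique over the lattice → pose = (1.5, 3.5, 15°).

(x, y, θ) = (1.5, 3.5, 15°)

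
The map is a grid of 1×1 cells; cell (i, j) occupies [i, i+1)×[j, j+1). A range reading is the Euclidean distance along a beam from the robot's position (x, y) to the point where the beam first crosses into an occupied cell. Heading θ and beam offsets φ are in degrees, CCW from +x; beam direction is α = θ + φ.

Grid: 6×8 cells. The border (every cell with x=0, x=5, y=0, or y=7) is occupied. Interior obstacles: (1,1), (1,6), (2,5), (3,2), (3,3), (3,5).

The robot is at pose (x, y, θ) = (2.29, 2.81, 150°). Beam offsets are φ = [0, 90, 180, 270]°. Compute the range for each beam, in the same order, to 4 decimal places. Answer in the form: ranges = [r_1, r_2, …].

beam 1: φ=0°, α=150°
  cosα=-0.8660 sinα=0.5000 | (2,2) | tMaxX 0.3349 tMaxY 0.3800 | tΔX 1.1547 tΔY 2.0000
    t=0.3349 [x] (1,2)
    t=0.3800 [y] (1,3)
    t=1.4896 [x] (0,3) — stop
  → r_1 = 1.4896
beam 2: φ=90°, α=240°
  cosα=-0.5000 sinα=-0.8660 | (2,2) | tMaxX 0.5800 tMaxY 0.9353 | tΔX 2.0000 tΔY 1.1547
    t=0.5800 [x] (1,2)
    t=0.9353 [y] (1,1) — stop
  → r_2 = 0.9353
beam 3: φ=180°, α=330°
  cosα=0.8660 sinα=-0.5000 | (2,2) | tMaxX 0.8198 tMaxY 1.6200 | tΔX 1.1547 tΔY 2.0000
    t=0.8198 [x] (3,2) — stop
  → r_3 = 0.8198
beam 4: φ=270°, α=60°
  cosα=0.5000 sinα=0.8660 | (2,2) | tMaxX 1.4200 tMaxY 0.2194 | tΔX 2.0000 tΔY 1.1547
    t=0.2194 [y] (2,3)
    t=1.3741 [y] (2,4)
    t=1.4200 [x] (3,4)
    t=2.5288 [y] (3,5) — stop
  → r_4 = 2.5288

ranges = [1.4896, 0.9353, 0.8198, 2.5288]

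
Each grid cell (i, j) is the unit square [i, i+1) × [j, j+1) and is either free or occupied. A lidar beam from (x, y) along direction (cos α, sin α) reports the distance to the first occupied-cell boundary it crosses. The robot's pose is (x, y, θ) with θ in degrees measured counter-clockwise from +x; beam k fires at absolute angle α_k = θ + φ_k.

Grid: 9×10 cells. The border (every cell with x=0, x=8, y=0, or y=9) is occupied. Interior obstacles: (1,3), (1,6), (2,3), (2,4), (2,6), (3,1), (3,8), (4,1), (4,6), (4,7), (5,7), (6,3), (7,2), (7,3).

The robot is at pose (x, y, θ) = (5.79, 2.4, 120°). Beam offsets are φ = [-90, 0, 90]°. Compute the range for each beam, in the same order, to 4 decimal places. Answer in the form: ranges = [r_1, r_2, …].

beam 1: φ=-90°, α=30°
  direction (0.8660, 0.5000); cell (5,2); t to first gridline: x 0.2425, y 1.2000 (then +1.1547 / +2.0000)
    (6,2) via x @ 0.2425
    (6,3) via y @ 1.2000  # hit
  → r_1 = 1.2000
beam 2: φ=0°, α=120°
  direction (-0.5000, 0.8660); cell (5,2); t to first gridline: x 1.5800, y 0.6928 (then +2.0000 / +1.1547)
    (5,3) via y @ 0.6928
    (4,3) via x @ 1.5800
    (4,4) via y @ 1.8475
    (4,5) via y @ 3.0022
    (3,5) via x @ 3.5800
    (3,6) via y @ 4.1569
    (3,7) via y @ 5.3116
    (2,7) via x @ 5.5800
    (2,8) via y @ 6.4663
    (1,8) via x @ 7.5800
    (1,9) via y @ 7.6210  # hit
  → r_2 = 7.6210
beam 3: φ=90°, α=210°
  direction (-0.8660, -0.5000); cell (5,2); t to first gridline: x 0.9122, y 0.8000 (then +1.1547 / +2.0000)
    (5,1) via y @ 0.8000
    (4,1) via x @ 0.9122  # hit
  → r_3 = 0.9122

ranges = [1.2000, 7.6210, 0.9122]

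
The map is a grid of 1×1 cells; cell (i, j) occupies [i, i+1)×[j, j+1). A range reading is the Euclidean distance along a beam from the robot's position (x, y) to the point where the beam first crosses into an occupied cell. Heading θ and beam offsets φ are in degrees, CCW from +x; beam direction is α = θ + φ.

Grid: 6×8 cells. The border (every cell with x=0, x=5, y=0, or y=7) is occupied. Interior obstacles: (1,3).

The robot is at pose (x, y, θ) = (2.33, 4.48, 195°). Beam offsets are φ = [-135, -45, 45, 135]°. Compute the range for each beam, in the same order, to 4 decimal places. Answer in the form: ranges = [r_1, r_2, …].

beam 1: φ=-135°, α=60°
  d=(0.5000,0.8660)  start (2,4)  tX=1.3400 tY=0.6004  stride 1/|dx|=2.0000 1/|dy|=1.1547
    cross y-line → (2,5), t=0.6004
    cross x-line → (3,5), t=1.3400
    cross y-line → (3,6), t=1.7551
    cross y-line → (3,7), t=2.9098 (wall)
  → r_1 = 2.9098
beam 2: φ=-45°, α=150°
  d=(-0.8660,0.5000)  start (2,4)  tX=0.3811 tY=1.0400  stride 1/|dx|=1.1547 1/|dy|=2.0000
    cross x-line → (1,4), t=0.3811
    cross y-line → (1,5), t=1.0400
    cross x-line → (0,5), t=1.5358 (wall)
  → r_2 = 1.5358
beam 3: φ=45°, α=240°
  d=(-0.5000,-0.8660)  start (2,4)  tX=0.6600 tY=0.5543  stride 1/|dx|=2.0000 1/|dy|=1.1547
    cross y-line → (2,3), t=0.5543
    cross x-line → (1,3), t=0.6600 (wall)
  → r_3 = 0.6600
beam 4: φ=135°, α=330°
  d=(0.8660,-0.5000)  start (2,4)  tX=0.7736 tY=0.9600  stride 1/|dx|=1.1547 1/|dy|=2.0000
    cross x-line → (3,4), t=0.7736
    cross y-line → (3,3), t=0.9600
    cross x-line → (4,3), t=1.9283
    cross y-line → (4,2), t=2.9600
    cross x-line → (5,2), t=3.0831 (wall)
  → r_4 = 3.0831

ranges = [2.9098, 1.5358, 0.6600, 3.0831]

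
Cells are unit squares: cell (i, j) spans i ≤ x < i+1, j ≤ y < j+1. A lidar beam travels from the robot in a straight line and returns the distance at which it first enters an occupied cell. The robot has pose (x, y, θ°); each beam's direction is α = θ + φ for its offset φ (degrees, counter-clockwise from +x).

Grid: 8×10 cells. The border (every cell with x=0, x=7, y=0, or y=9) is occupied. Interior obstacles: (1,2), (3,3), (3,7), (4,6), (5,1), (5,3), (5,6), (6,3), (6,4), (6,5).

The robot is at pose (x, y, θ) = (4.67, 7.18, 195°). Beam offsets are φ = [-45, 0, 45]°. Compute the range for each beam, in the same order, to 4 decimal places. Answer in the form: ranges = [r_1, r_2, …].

ranges = [0.7736, 0.6936, 0.2078]

beam 1: φ=-45°, α=150°
  cosα=-0.8660 sinα=0.5000 | (4,7) | tMaxX 0.7736 tMaxY 1.6400 | tΔX 1.1547 tΔY 2.0000
    t=0.7736 [x] (3,7) — stop
  → r_1 = 0.7736
beam 2: φ=0°, α=195°
  cosα=-0.9659 sinα=-0.2588 | (4,7) | tMaxX 0.6936 tMaxY 0.6955 | tΔX 1.0353 tΔY 3.8637
    t=0.6936 [x] (3,7) — stop
  → r_2 = 0.6936
beam 3: φ=45°, α=240°
  cosα=-0.5000 sinα=-0.8660 | (4,7) | tMaxX 1.3400 tMaxY 0.2078 | tΔX 2.0000 tΔY 1.1547
    t=0.2078 [y] (4,6) — stop
  → r_3 = 0.2078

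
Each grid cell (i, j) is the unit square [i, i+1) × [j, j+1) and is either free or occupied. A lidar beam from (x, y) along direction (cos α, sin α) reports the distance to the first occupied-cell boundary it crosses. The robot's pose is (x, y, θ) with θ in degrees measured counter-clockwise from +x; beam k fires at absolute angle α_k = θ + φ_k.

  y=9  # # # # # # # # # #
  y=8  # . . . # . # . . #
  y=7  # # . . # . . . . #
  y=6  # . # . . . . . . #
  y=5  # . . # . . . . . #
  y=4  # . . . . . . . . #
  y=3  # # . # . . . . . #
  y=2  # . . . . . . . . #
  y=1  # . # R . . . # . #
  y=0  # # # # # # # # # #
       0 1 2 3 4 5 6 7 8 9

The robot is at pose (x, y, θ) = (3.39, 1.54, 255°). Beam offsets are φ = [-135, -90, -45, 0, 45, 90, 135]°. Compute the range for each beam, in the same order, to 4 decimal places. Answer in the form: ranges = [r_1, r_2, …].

beam 1: φ=-135°, α=120°
  dir = (cos 120°, sin 120°) = (-0.5000, 0.8660); from cell (3,1)
  next x-line at t=0.7800, next y-line at t=0.5312; Δt_x=2.0000, Δt_y=1.1547
    y: enter (3,2) at t=0.5312
    x: enter (2,2) at t=0.7800
    y: enter (2,3) at t=1.6859
    x: enter (1,3) at t=2.7800 ← occupied
  → r_1 = 2.7800
beam 2: φ=-90°, α=165°
  dir = (cos 165°, sin 165°) = (-0.9659, 0.2588); from cell (3,1)
  next x-line at t=0.4038, next y-line at t=1.7773; Δt_x=1.0353, Δt_y=3.8637
    x: enter (2,1) at t=0.4038 ← occupied
  → r_2 = 0.4038
beam 3: φ=-45°, α=210°
  dir = (cos 210°, sin 210°) = (-0.8660, -0.5000); from cell (3,1)
  next x-line at t=0.4503, next y-line at t=1.0800; Δt_x=1.1547, Δt_y=2.0000
    x: enter (2,1) at t=0.4503 ← occupied
  → r_3 = 0.4503
beam 4: φ=0°, α=255°
  dir = (cos 255°, sin 255°) = (-0.2588, -0.9659); from cell (3,1)
  next x-line at t=1.5068, next y-line at t=0.5590; Δt_x=3.8637, Δt_y=1.0353
    y: enter (3,0) at t=0.5590 ← occupied
  → r_4 = 0.5590
beam 5: φ=45°, α=300°
  dir = (cos 300°, sin 300°) = (0.5000, -0.8660); from cell (3,1)
  next x-line at t=1.2200, next y-line at t=0.6235; Δt_x=2.0000, Δt_y=1.1547
    y: enter (3,0) at t=0.6235 ← occupied
  → r_5 = 0.6235
beam 6: φ=90°, α=345°
  dir = (cos 345°, sin 345°) = (0.9659, -0.2588); from cell (3,1)
  next x-line at t=0.6315, next y-line at t=2.0864; Δt_x=1.0353, Δt_y=3.8637
    x: enter (4,1) at t=0.6315
    x: enter (5,1) at t=1.6668
    y: enter (5,0) at t=2.0864 ← occupied
  → r_6 = 2.0864
beam 7: φ=135°, α=30°
  dir = (cos 30°, sin 30°) = (0.8660, 0.5000); from cell (3,1)
  next x-line at t=0.7044, next y-line at t=0.9200; Δt_x=1.1547, Δt_y=2.0000
    x: enter (4,1) at t=0.7044
    y: enter (4,2) at t=0.9200
    x: enter (5,2) at t=1.8591
    y: enter (5,3) at t=2.9200
    x: enter (6,3) at t=3.0138
    x: enter (7,3) at t=4.1685
    y: enter (7,4) at t=4.9200
    x: enter (8,4) at t=5.3232
    x: enter (9,4) at t=6.4779 ← occupied
  → r_7 = 6.4779

ranges = [2.7800, 0.4038, 0.4503, 0.5590, 0.6235, 2.0864, 6.4779]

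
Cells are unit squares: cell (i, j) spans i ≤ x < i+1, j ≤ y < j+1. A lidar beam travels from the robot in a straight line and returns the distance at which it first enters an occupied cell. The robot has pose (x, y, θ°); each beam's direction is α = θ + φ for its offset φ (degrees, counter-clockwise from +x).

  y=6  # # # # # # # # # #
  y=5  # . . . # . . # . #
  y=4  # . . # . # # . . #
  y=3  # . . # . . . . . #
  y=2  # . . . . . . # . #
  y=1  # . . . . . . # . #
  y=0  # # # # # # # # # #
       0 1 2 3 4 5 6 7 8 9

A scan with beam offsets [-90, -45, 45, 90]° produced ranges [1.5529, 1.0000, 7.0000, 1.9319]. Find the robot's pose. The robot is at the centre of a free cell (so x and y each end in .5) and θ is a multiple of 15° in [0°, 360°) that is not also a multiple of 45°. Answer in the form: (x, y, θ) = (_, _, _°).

(x, y, θ) = (8.5, 4.5, 165°)

Candidates: 32 free-cell centres × 16 headings = 512 poses. Raycast each; keep the one whose scan matches to 4 dp.
  (1.5, 1.5, 300°): beam 1 = 0.5774 ≠ 1.5529 ✗
  (1.5, 2.5, 330°): beam 1 = 1.0000 ≠ 1.5529 ✗
  (8.5, 3.5, 120°): beam 1 = 0.5774 ≠ 1.5529 ✗
  …
  (8.5, 4.5, 165°): r_1=1.5529, r_2=1.0000, r_3=7.0000, r_4=1.9319 — all match ✓
Unique over the lattice → pose = (8.5, 4.5, 165°).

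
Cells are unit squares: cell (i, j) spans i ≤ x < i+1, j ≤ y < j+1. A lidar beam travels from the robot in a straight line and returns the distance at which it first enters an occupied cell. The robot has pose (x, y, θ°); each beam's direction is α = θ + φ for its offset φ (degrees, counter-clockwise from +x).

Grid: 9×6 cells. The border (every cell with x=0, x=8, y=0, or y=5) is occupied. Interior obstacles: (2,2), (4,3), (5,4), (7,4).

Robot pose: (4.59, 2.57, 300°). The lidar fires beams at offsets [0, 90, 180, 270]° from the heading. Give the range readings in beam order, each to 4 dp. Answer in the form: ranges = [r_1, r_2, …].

ranges = [1.8129, 2.8600, 0.4965, 3.1400]

beam 1: φ=0°, α=300°
  cosα=0.5000 sinα=-0.8660 | (4,2) | tMaxX 0.8200 tMaxY 0.6582 | tΔX 2.0000 tΔY 1.1547
    t=0.6582 [y] (4,1)
    t=0.8200 [x] (5,1)
    t=1.8129 [y] (5,0) — stop
  → r_1 = 1.8129
beam 2: φ=90°, α=30°
  cosα=0.8660 sinα=0.5000 | (4,2) | tMaxX 0.4734 tMaxY 0.8600 | tΔX 1.1547 tΔY 2.0000
    t=0.4734 [x] (5,2)
    t=0.8600 [y] (5,3)
    t=1.6281 [x] (6,3)
    t=2.7828 [x] (7,3)
    t=2.8600 [y] (7,4) — stop
  → r_2 = 2.8600
beam 3: φ=180°, α=120°
  cosα=-0.5000 sinα=0.8660 | (4,2) | tMaxX 1.1800 tMaxY 0.4965 | tΔX 2.0000 tΔY 1.1547
    t=0.4965 [y] (4,3) — stop
  → r_3 = 0.4965
beam 4: φ=270°, α=210°
  cosα=-0.8660 sinα=-0.5000 | (4,2) | tMaxX 0.6813 tMaxY 1.1400 | tΔX 1.1547 tΔY 2.0000
    t=0.6813 [x] (3,2)
    t=1.1400 [y] (3,1)
    t=1.8360 [x] (2,1)
    t=2.9907 [x] (1,1)
    t=3.1400 [y] (1,0) — stop
  → r_4 = 3.1400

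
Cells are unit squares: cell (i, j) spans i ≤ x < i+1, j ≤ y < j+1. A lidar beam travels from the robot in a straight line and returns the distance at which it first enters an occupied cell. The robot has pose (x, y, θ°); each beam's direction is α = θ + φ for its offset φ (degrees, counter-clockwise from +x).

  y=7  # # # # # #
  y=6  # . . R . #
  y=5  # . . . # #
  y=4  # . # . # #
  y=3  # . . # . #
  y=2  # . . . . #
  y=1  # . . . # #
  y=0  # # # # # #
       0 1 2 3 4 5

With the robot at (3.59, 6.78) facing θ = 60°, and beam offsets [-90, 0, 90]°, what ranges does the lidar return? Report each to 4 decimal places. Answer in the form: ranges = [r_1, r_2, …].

ranges = [1.5600, 0.2540, 0.4400]

beam 1: φ=-90°, α=330°
  cosα=0.8660 sinα=-0.5000 | (3,6) | tMaxX 0.4734 tMaxY 1.5600 | tΔX 1.1547 tΔY 2.0000
    t=0.4734 [x] (4,6)
    t=1.5600 [y] (4,5) — stop
  → r_1 = 1.5600
beam 2: φ=0°, α=60°
  cosα=0.5000 sinα=0.8660 | (3,6) | tMaxX 0.8200 tMaxY 0.2540 | tΔX 2.0000 tΔY 1.1547
    t=0.2540 [y] (3,7) — stop
  → r_2 = 0.2540
beam 3: φ=90°, α=150°
  cosα=-0.8660 sinα=0.5000 | (3,6) | tMaxX 0.6813 tMaxY 0.4400 | tΔX 1.1547 tΔY 2.0000
    t=0.4400 [y] (3,7) — stop
  → r_3 = 0.4400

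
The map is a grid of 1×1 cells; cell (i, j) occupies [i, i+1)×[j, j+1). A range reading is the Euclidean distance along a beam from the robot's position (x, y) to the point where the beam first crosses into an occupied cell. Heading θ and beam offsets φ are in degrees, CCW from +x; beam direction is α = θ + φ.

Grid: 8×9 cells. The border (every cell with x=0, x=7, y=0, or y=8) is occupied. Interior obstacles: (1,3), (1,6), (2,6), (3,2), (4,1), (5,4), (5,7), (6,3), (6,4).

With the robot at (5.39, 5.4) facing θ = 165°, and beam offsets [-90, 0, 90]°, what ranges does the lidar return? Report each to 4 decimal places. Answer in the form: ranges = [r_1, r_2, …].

beam 1: φ=-90°, α=75°
  d=(0.2588,0.9659)  start (5,5)  tX=2.3569 tY=0.6212  stride 1/|dx|=3.8637 1/|dy|=1.0353
    cross y-line → (5,6), t=0.6212
    cross y-line → (5,7), t=1.6564 (wall)
  → r_1 = 1.6564
beam 2: φ=0°, α=165°
  d=(-0.9659,0.2588)  start (5,5)  tX=0.4038 tY=2.3182  stride 1/|dx|=1.0353 1/|dy|=3.8637
    cross x-line → (4,5), t=0.4038
    cross x-line → (3,5), t=1.4390
    cross y-line → (3,6), t=2.3182
    cross x-line → (2,6), t=2.4743 (wall)
  → r_2 = 2.4743
beam 3: φ=90°, α=255°
  d=(-0.2588,-0.9659)  start (5,5)  tX=1.5068 tY=0.4141  stride 1/|dx|=3.8637 1/|dy|=1.0353
    cross y-line → (5,4), t=0.4141 (wall)
  → r_3 = 0.4141

ranges = [1.6564, 2.4743, 0.4141]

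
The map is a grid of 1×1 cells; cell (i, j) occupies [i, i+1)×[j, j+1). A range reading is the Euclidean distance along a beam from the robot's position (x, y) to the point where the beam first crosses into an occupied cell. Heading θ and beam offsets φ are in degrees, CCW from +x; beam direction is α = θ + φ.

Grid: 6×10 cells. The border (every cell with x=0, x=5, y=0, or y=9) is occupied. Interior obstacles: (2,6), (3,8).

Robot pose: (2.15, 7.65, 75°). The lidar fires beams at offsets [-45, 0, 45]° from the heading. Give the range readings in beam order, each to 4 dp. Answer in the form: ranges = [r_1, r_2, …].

ranges = [0.9815, 1.3976, 1.5588]

beam 1: φ=-45°, α=30°
  cosα=0.8660 sinα=0.5000 | (2,7) | tMaxX 0.9815 tMaxY 0.7000 | tΔX 1.1547 tΔY 2.0000
    t=0.7000 [y] (2,8)
    t=0.9815 [x] (3,8) — stop
  → r_1 = 0.9815
beam 2: φ=0°, α=75°
  cosα=0.2588 sinα=0.9659 | (2,7) | tMaxX 3.2841 tMaxY 0.3623 | tΔX 3.8637 tΔY 1.0353
    t=0.3623 [y] (2,8)
    t=1.3976 [y] (2,9) — stop
  → r_2 = 1.3976
beam 3: φ=45°, α=120°
  cosα=-0.5000 sinα=0.8660 | (2,7) | tMaxX 0.3000 tMaxY 0.4041 | tΔX 2.0000 tΔY 1.1547
    t=0.3000 [x] (1,7)
    t=0.4041 [y] (1,8)
    t=1.5588 [y] (1,9) — stop
  → r_3 = 1.5588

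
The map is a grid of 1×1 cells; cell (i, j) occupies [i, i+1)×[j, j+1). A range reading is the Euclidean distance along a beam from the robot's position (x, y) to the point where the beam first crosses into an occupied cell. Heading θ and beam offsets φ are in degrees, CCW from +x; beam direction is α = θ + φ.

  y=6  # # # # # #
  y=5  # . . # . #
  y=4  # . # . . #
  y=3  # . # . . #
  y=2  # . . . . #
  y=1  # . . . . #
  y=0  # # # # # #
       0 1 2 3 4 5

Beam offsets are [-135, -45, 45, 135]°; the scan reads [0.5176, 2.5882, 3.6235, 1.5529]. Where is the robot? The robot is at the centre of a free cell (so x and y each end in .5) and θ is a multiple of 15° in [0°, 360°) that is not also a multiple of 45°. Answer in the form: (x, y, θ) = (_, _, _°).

Candidates: 17 free-cell centres × 16 headings = 272 poses. Raycast each; keep the one whose scan matches to 4 dp.
  (4.5, 1.5, 105°): beam 1 = 0.5774 ≠ 0.5176 ✗
  (4.5, 5.5, 255°): beam 1 = 0.5774 ≠ 0.5176 ✗
  (1.5, 4.5, 165°): beam 1 = 0.5774 ≠ 0.5176 ✗
  (3.5, 3.5, 30°): beam 1 = 2.5882 ≠ 0.5176 ✗
  (1.5, 1.5, 240°): beam 1 = 1.9319 ≠ 0.5176 ✗
  …
  (4.5, 2.5, 150°): r_1=0.5176, r_2=2.5882, r_3=3.6235, r_4=1.5529 — all match ✓
No second candidate reproduces the full scan.

(x, y, θ) = (4.5, 2.5, 150°)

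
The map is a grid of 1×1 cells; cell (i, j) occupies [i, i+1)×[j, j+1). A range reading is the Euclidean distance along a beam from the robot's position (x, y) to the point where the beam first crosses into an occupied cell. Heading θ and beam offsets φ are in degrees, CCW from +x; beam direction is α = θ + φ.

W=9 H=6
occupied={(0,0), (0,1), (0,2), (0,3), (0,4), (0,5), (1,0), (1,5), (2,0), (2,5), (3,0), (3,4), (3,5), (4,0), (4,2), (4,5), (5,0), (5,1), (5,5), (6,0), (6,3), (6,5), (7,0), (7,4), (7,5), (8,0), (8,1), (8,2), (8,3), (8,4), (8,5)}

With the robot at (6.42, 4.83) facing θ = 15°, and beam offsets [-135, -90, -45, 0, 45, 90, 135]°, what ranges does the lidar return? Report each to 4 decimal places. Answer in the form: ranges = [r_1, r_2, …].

ranges = [2.8400, 0.8593, 0.6697, 0.6005, 0.1963, 0.1760, 0.3400]

beam 1: φ=-135°, α=240°
  d=(-0.5000,-0.8660)  start (6,4)  tX=0.8400 tY=0.9584  stride 1/|dx|=2.0000 1/|dy|=1.1547
    cross x-line → (5,4), t=0.8400
    cross y-line → (5,3), t=0.9584
    cross y-line → (5,2), t=2.1131
    cross x-line → (4,2), t=2.8400 (wall)
  → r_1 = 2.8400
beam 2: φ=-90°, α=285°
  d=(0.2588,-0.9659)  start (6,4)  tX=2.2409 tY=0.8593  stride 1/|dx|=3.8637 1/|dy|=1.0353
    cross y-line → (6,3), t=0.8593 (wall)
  → r_2 = 0.8593
beam 3: φ=-45°, α=330°
  d=(0.8660,-0.5000)  start (6,4)  tX=0.6697 tY=1.6600  stride 1/|dx|=1.1547 1/|dy|=2.0000
    cross x-line → (7,4), t=0.6697 (wall)
  → r_3 = 0.6697
beam 4: φ=0°, α=15°
  d=(0.9659,0.2588)  start (6,4)  tX=0.6005 tY=0.6568  stride 1/|dx|=1.0353 1/|dy|=3.8637
    cross x-line → (7,4), t=0.6005 (wall)
  → r_4 = 0.6005
beam 5: φ=45°, α=60°
  d=(0.5000,0.8660)  start (6,4)  tX=1.1600 tY=0.1963  stride 1/|dx|=2.0000 1/|dy|=1.1547
    cross y-line → (6,5), t=0.1963 (wall)
  → r_5 = 0.1963
beam 6: φ=90°, α=105°
  d=(-0.2588,0.9659)  start (6,4)  tX=1.6228 tY=0.1760  stride 1/|dx|=3.8637 1/|dy|=1.0353
    cross y-line → (6,5), t=0.1760 (wall)
  → r_6 = 0.1760
beam 7: φ=135°, α=150°
  d=(-0.8660,0.5000)  start (6,4)  tX=0.4850 tY=0.3400  stride 1/|dx|=1.1547 1/|dy|=2.0000
    cross y-line → (6,5), t=0.3400 (wall)
  → r_7 = 0.3400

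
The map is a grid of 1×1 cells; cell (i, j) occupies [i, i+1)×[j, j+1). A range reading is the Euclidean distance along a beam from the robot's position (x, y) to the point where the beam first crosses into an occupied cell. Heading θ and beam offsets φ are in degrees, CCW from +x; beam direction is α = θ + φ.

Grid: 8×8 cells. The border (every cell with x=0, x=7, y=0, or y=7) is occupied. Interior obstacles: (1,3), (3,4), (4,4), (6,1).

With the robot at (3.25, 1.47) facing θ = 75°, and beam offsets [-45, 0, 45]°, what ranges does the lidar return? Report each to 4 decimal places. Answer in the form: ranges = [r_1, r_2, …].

ranges = [4.3301, 2.6192, 2.5000]

beam 1: φ=-45°, α=30°
  cosα=0.8660 sinα=0.5000 | (3,1) | tMaxX 0.8660 tMaxY 1.0600 | tΔX 1.1547 tΔY 2.0000
    t=0.8660 [x] (4,1)
    t=1.0600 [y] (4,2)
    t=2.0207 [x] (5,2)
    t=3.0600 [y] (5,3)
    t=3.1754 [x] (6,3)
    t=4.3301 [x] (7,3) — stop
  → r_1 = 4.3301
beam 2: φ=0°, α=75°
  cosα=0.2588 sinα=0.9659 | (3,1) | tMaxX 2.8978 tMaxY 0.5487 | tΔX 3.8637 tΔY 1.0353
    t=0.5487 [y] (3,2)
    t=1.5840 [y] (3,3)
    t=2.6192 [y] (3,4) — stop
  → r_2 = 2.6192
beam 3: φ=45°, α=120°
  cosα=-0.5000 sinα=0.8660 | (3,1) | tMaxX 0.5000 tMaxY 0.6120 | tΔX 2.0000 tΔY 1.1547
    t=0.5000 [x] (2,1)
    t=0.6120 [y] (2,2)
    t=1.7667 [y] (2,3)
    t=2.5000 [x] (1,3) — stop
  → r_3 = 2.5000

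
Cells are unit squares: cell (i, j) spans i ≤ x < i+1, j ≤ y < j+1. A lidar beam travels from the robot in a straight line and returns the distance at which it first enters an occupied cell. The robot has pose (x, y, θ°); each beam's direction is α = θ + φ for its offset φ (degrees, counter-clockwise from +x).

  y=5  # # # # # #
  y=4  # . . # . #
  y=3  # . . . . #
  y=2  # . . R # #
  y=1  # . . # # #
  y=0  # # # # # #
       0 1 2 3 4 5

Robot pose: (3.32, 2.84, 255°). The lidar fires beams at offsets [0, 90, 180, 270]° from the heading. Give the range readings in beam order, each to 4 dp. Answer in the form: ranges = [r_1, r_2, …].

beam 1: φ=0°, α=255°
  dir = (cos 255°, sin 255°) = (-0.2588, -0.9659); from cell (3,2)
  next x-line at t=1.2364, next y-line at t=0.8696; Δt_x=3.8637, Δt_y=1.0353
    y: enter (3,1) at t=0.8696 ← occupied
  → r_1 = 0.8696
beam 2: φ=90°, α=345°
  dir = (cos 345°, sin 345°) = (0.9659, -0.2588); from cell (3,2)
  next x-line at t=0.7040, next y-line at t=3.2455; Δt_x=1.0353, Δt_y=3.8637
    x: enter (4,2) at t=0.7040 ← occupied
  → r_2 = 0.7040
beam 3: φ=180°, α=75°
  dir = (cos 75°, sin 75°) = (0.2588, 0.9659); from cell (3,2)
  next x-line at t=2.6273, next y-line at t=0.1656; Δt_x=3.8637, Δt_y=1.0353
    y: enter (3,3) at t=0.1656
    y: enter (3,4) at t=1.2009 ← occupied
  → r_3 = 1.2009
beam 4: φ=270°, α=165°
  dir = (cos 165°, sin 165°) = (-0.9659, 0.2588); from cell (3,2)
  next x-line at t=0.3313, next y-line at t=0.6182; Δt_x=1.0353, Δt_y=3.8637
    x: enter (2,2) at t=0.3313
    y: enter (2,3) at t=0.6182
    x: enter (1,3) at t=1.3666
    x: enter (0,3) at t=2.4018 ← occupied
  → r_4 = 2.4018

ranges = [0.8696, 0.7040, 1.2009, 2.4018]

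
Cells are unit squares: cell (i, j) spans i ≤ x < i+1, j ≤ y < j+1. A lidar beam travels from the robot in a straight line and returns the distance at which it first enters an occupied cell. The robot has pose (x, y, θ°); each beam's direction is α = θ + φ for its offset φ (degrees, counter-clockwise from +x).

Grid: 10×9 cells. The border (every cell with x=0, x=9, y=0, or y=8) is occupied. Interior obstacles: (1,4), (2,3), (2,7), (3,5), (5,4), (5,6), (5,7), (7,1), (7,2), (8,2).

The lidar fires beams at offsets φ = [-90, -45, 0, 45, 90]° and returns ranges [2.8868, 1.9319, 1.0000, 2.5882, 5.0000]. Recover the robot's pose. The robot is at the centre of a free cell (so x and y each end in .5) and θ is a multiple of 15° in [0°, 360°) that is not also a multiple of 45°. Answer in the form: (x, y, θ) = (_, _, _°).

Candidates: 46 free-cell centres × 16 headings = 736 poses. Raycast each; keep the one whose scan matches to 4 dp.
  (4.5, 6.5, 75°): beam 1 = 0.5176 ≠ 2.8868 ✗
  (4.5, 7.5, 120°): beam 1 = 0.5774 ≠ 2.8868 ✗
  (3.5, 7.5, 150°): beam 1 = 0.5774 ≠ 2.8868 ✗
  (7.5, 7.5, 15°): beam 1 = 4.6587 ≠ 2.8868 ✗
  (5.5, 2.5, 75°): beam 1 = 1.5529 ≠ 2.8868 ✗
  …
  (6.5, 3.5, 330°): r_1=2.8868, r_2=1.9319, r_3=1.0000, r_4=2.5882, r_5=5.0000 — all match ✓
Unique over the lattice → pose = (6.5, 3.5, 330°).

(x, y, θ) = (6.5, 3.5, 330°)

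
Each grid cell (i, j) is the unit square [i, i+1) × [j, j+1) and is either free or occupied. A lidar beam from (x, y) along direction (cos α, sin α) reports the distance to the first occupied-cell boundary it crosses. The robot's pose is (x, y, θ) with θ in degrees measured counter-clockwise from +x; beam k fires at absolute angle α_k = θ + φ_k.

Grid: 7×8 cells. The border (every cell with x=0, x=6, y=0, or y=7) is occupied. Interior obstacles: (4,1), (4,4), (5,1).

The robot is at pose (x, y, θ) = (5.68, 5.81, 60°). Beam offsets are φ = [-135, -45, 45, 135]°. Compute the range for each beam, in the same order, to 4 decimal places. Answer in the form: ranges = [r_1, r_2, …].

beam 1: φ=-135°, α=285°
  d=(0.2588,-0.9659)  start (5,5)  tX=1.2364 tY=0.8386  stride 1/|dx|=3.8637 1/|dy|=1.0353
    cross y-line → (5,4), t=0.8386
    cross x-line → (6,4), t=1.2364 (wall)
  → r_1 = 1.2364
beam 2: φ=-45°, α=15°
  d=(0.9659,0.2588)  start (5,5)  tX=0.3313 tY=0.7341  stride 1/|dx|=1.0353 1/|dy|=3.8637
    cross x-line → (6,5), t=0.3313 (wall)
  → r_2 = 0.3313
beam 3: φ=45°, α=105°
  d=(-0.2588,0.9659)  start (5,5)  tX=2.6273 tY=0.1967  stride 1/|dx|=3.8637 1/|dy|=1.0353
    cross y-line → (5,6), t=0.1967
    cross y-line → (5,7), t=1.2320 (wall)
  → r_3 = 1.2320
beam 4: φ=135°, α=195°
  d=(-0.9659,-0.2588)  start (5,5)  tX=0.7040 tY=3.1296  stride 1/|dx|=1.0353 1/|dy|=3.8637
    cross x-line → (4,5), t=0.7040
    cross x-line → (3,5), t=1.7393
    cross x-line → (2,5), t=2.7745
    cross y-line → (2,4), t=3.1296
    cross x-line → (1,4), t=3.8098
    cross x-line → (0,4), t=4.8451 (wall)
  → r_4 = 4.8451

ranges = [1.2364, 0.3313, 1.2320, 4.8451]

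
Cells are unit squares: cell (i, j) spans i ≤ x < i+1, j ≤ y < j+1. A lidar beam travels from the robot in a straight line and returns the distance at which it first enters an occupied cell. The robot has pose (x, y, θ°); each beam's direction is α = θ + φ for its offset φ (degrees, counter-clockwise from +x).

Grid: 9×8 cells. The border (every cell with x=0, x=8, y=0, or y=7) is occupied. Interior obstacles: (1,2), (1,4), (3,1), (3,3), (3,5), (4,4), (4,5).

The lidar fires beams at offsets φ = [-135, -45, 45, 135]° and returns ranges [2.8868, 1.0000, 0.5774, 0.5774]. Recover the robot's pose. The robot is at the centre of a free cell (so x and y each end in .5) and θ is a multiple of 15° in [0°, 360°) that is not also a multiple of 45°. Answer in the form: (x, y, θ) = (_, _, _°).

(x, y, θ) = (7.5, 6.5, 345°)

Enumerate (i+0.5, j+0.5, θ) over the 35 free cells and 16 admissible headings. For each, cast all 4 beams and compare to the given ranges.
  (2.5, 6.5, 285°): beam 1 = 1.0000 ≠ 2.8868 ✗
  (2.5, 5.5, 285°): beam 1 = 1.7321 ≠ 2.8868 ✗
  (2.5, 1.5, 120°): beam 1 = 0.5176 ≠ 2.8868 ✗
  (7.5, 5.5, 285°): beam 1 = 3.0000 ≠ 2.8868 ✗
  (7.5, 4.5, 105°): beam 1 = 0.5774 ≠ 2.8868 ✗
  …
  (7.5, 6.5, 345°): r_1=2.8868, r_2=1.0000, r_3=0.5774, r_4=0.5774 — all match ✓
Only this pose fits every beam.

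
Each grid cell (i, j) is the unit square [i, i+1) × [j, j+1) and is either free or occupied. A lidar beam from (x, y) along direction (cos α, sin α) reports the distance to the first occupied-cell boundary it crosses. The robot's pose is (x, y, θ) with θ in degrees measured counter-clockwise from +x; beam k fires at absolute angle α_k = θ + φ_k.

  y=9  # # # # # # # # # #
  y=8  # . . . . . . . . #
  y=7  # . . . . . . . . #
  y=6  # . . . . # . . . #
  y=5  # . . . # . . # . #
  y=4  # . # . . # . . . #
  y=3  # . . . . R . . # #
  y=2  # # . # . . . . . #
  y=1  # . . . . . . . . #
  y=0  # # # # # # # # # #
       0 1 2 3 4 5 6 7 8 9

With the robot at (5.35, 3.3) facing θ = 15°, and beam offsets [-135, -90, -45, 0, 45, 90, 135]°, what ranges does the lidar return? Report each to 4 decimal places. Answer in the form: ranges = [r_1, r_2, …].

beam 1: φ=-135°, α=240°
  dir = (cos 240°, sin 240°) = (-0.5000, -0.8660); from cell (5,3)
  next x-line at t=0.7000, next y-line at t=0.3464; Δt_x=2.0000, Δt_y=1.1547
    y: enter (5,2) at t=0.3464
    x: enter (4,2) at t=0.7000
    y: enter (4,1) at t=1.5011
    y: enter (4,0) at t=2.6558 ← occupied
  → r_1 = 2.6558
beam 2: φ=-90°, α=285°
  dir = (cos 285°, sin 285°) = (0.2588, -0.9659); from cell (5,3)
  next x-line at t=2.5114, next y-line at t=0.3106; Δt_x=3.8637, Δt_y=1.0353
    y: enter (5,2) at t=0.3106
    y: enter (5,1) at t=1.3459
    y: enter (5,0) at t=2.3811 ← occupied
  → r_2 = 2.3811
beam 3: φ=-45°, α=330°
  dir = (cos 330°, sin 330°) = (0.8660, -0.5000); from cell (5,3)
  next x-line at t=0.7506, next y-line at t=0.6000; Δt_x=1.1547, Δt_y=2.0000
    y: enter (5,2) at t=0.6000
    x: enter (6,2) at t=0.7506
    x: enter (7,2) at t=1.9053
    y: enter (7,1) at t=2.6000
    x: enter (8,1) at t=3.0600
    x: enter (9,1) at t=4.2147 ← occupied
  → r_3 = 4.2147
beam 4: φ=0°, α=15°
  dir = (cos 15°, sin 15°) = (0.9659, 0.2588); from cell (5,3)
  next x-line at t=0.6729, next y-line at t=2.7046; Δt_x=1.0353, Δt_y=3.8637
    x: enter (6,3) at t=0.6729
    x: enter (7,3) at t=1.7082
    y: enter (7,4) at t=2.7046
    x: enter (8,4) at t=2.7435
    x: enter (9,4) at t=3.7788 ← occupied
  → r_4 = 3.7788
beam 5: φ=45°, α=60°
  dir = (cos 60°, sin 60°) = (0.5000, 0.8660); from cell (5,3)
  next x-line at t=1.3000, next y-line at t=0.8083; Δt_x=2.0000, Δt_y=1.1547
    y: enter (5,4) at t=0.8083 ← occupied
  → r_5 = 0.8083
beam 6: φ=90°, α=105°
  dir = (cos 105°, sin 105°) = (-0.2588, 0.9659); from cell (5,3)
  next x-line at t=1.3523, next y-line at t=0.7247; Δt_x=3.8637, Δt_y=1.0353
    y: enter (5,4) at t=0.7247 ← occupied
  → r_6 = 0.7247
beam 7: φ=135°, α=150°
  dir = (cos 150°, sin 150°) = (-0.8660, 0.5000); from cell (5,3)
  next x-line at t=0.4041, next y-line at t=1.4000; Δt_x=1.1547, Δt_y=2.0000
    x: enter (4,3) at t=0.4041
    y: enter (4,4) at t=1.4000
    x: enter (3,4) at t=1.5588
    x: enter (2,4) at t=2.7135 ← occupied
  → r_7 = 2.7135

ranges = [2.6558, 2.3811, 4.2147, 3.7788, 0.8083, 0.7247, 2.7135]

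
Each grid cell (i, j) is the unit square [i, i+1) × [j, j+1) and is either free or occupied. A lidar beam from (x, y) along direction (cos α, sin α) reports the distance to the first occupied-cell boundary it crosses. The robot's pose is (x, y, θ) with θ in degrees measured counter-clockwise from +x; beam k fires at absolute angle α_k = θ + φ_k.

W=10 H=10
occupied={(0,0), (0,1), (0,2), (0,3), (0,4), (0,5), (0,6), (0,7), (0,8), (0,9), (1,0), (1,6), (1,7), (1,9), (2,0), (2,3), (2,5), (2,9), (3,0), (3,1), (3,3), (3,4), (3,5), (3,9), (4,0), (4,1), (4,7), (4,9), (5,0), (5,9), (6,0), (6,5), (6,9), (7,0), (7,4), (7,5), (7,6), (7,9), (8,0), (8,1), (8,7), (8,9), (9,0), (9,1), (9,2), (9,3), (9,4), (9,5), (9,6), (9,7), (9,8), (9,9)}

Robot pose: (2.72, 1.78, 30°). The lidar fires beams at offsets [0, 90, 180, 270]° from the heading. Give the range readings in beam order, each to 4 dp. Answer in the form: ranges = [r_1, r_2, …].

beam 1: φ=0°, α=30°
  cosα=0.8660 sinα=0.5000 | (2,1) | tMaxX 0.3233 tMaxY 0.4400 | tΔX 1.1547 tΔY 2.0000
    t=0.3233 [x] (3,1) — stop
  → r_1 = 0.3233
beam 2: φ=90°, α=120°
  cosα=-0.5000 sinα=0.8660 | (2,1) | tMaxX 1.4400 tMaxY 0.2540 | tΔX 2.0000 tΔY 1.1547
    t=0.2540 [y] (2,2)
    t=1.4087 [y] (2,3) — stop
  → r_2 = 1.4087
beam 3: φ=180°, α=210°
  cosα=-0.8660 sinα=-0.5000 | (2,1) | tMaxX 0.8314 tMaxY 1.5600 | tΔX 1.1547 tΔY 2.0000
    t=0.8314 [x] (1,1)
    t=1.5600 [y] (1,0) — stop
  → r_3 = 1.5600
beam 4: φ=270°, α=300°
  cosα=0.5000 sinα=-0.8660 | (2,1) | tMaxX 0.5600 tMaxY 0.9007 | tΔX 2.0000 tΔY 1.1547
    t=0.5600 [x] (3,1) — stop
  → r_4 = 0.5600

ranges = [0.3233, 1.4087, 1.5600, 0.5600]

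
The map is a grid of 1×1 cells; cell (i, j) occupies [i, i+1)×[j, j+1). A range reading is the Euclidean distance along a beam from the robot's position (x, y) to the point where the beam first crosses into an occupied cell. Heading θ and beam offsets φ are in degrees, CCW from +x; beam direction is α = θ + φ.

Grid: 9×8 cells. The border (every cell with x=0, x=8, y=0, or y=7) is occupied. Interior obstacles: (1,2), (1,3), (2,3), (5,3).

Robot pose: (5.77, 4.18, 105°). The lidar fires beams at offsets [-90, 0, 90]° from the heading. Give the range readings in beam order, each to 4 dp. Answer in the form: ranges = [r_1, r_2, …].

beam 1: φ=-90°, α=15°
  dir = (cos 15°, sin 15°) = (0.9659, 0.2588); from cell (5,4)
  next x-line at t=0.2381, next y-line at t=3.1682; Δt_x=1.0353, Δt_y=3.8637
    x: enter (6,4) at t=0.2381
    x: enter (7,4) at t=1.2734
    x: enter (8,4) at t=2.3087 ← occupied
  → r_1 = 2.3087
beam 2: φ=0°, α=105°
  dir = (cos 105°, sin 105°) = (-0.2588, 0.9659); from cell (5,4)
  next x-line at t=2.9751, next y-line at t=0.8489; Δt_x=3.8637, Δt_y=1.0353
    y: enter (5,5) at t=0.8489
    y: enter (5,6) at t=1.8842
    y: enter (5,7) at t=2.9195 ← occupied
  → r_2 = 2.9195
beam 3: φ=90°, α=195°
  dir = (cos 195°, sin 195°) = (-0.9659, -0.2588); from cell (5,4)
  next x-line at t=0.7972, next y-line at t=0.6955; Δt_x=1.0353, Δt_y=3.8637
    y: enter (5,3) at t=0.6955 ← occupied
  → r_3 = 0.6955

ranges = [2.3087, 2.9195, 0.6955]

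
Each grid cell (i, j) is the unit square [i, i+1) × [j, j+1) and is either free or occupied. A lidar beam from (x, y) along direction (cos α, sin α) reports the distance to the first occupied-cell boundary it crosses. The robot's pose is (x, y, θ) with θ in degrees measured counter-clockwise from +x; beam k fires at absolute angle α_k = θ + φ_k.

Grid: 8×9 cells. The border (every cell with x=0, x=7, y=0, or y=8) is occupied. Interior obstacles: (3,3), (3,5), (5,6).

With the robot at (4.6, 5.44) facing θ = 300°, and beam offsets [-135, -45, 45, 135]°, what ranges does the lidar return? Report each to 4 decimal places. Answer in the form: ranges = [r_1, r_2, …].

beam 1: φ=-135°, α=165°
  direction (-0.9659, 0.2588); cell (4,5); t to first gridline: x 0.6212, y 2.1637 (then +1.0353 / +3.8637)
    (3,5) via x @ 0.6212  # hit
  → r_1 = 0.6212
beam 2: φ=-45°, α=255°
  direction (-0.2588, -0.9659); cell (4,5); t to first gridline: x 2.3182, y 0.4555 (then +3.8637 / +1.0353)
    (4,4) via y @ 0.4555
    (4,3) via y @ 1.4908
    (3,3) via x @ 2.3182  # hit
  → r_2 = 2.3182
beam 3: φ=45°, α=345°
  direction (0.9659, -0.2588); cell (4,5); t to first gridline: x 0.4141, y 1.7000 (then +1.0353 / +3.8637)
    (5,5) via x @ 0.4141
    (6,5) via x @ 1.4494
    (6,4) via y @ 1.7000
    (7,4) via x @ 2.4847  # hit
  → r_3 = 2.4847
beam 4: φ=135°, α=75°
  direction (0.2588, 0.9659); cell (4,5); t to first gridline: x 1.5455, y 0.5798 (then +3.8637 / +1.0353)
    (4,6) via y @ 0.5798
    (5,6) via x @ 1.5455  # hit
  → r_4 = 1.5455

ranges = [0.6212, 2.3182, 2.4847, 1.5455]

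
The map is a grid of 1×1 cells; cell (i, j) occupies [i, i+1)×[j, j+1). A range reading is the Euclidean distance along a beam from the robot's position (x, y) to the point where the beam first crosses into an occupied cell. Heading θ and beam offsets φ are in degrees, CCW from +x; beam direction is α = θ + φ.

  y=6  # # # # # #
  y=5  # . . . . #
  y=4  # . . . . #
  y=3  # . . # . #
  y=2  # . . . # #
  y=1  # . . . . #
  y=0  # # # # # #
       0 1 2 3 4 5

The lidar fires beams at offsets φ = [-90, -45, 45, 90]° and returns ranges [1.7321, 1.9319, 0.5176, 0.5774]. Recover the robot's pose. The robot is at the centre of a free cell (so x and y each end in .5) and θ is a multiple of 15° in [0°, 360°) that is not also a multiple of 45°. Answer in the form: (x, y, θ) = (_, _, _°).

(x, y, θ) = (4.5, 5.5, 330°)

Candidates: 18 free-cell centres × 16 headings = 288 poses. Raycast each; keep the one whose scan matches to 4 dp.
  (4.5, 3.5, 330°): beam 1 = 0.5774 ≠ 1.7321 ✗
  (4.5, 5.5, 30°): beam 1 = 1.0000 ≠ 1.7321 ✗
  (4.5, 5.5, 300°): beam 1 = 4.0415 ≠ 1.7321 ✗
  (2.5, 1.5, 240°): beam 2 = 1.5529 ≠ 1.9319 ✗
  …
  (4.5, 5.5, 330°): r_1=1.7321, r_2=1.9319, r_3=0.5176, r_4=0.5774 — all match ✓
Unique over the lattice → pose = (4.5, 5.5, 330°).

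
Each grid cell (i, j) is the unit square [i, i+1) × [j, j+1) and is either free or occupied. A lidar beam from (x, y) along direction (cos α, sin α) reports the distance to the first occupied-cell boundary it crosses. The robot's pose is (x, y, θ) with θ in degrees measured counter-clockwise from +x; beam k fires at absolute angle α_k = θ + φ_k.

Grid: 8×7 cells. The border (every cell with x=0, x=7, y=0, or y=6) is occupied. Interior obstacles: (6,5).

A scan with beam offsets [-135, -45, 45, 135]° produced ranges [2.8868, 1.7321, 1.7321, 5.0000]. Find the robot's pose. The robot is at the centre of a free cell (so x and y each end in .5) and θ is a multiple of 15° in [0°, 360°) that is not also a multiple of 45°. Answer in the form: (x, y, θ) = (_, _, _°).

The pose lattice has 29·16 = 464 candidates. Test each by forward raycasting.
  (4.5, 1.5, 165°): beam 2 = 5.1962 ≠ 1.7321 ✗
  (1.5, 2.5, 240°): beam 1 = 1.9319 ≠ 2.8868 ✗
  (5.5, 3.5, 150°): beam 1 = 1.5529 ≠ 2.8868 ✗
  (5.5, 3.5, 30°): beam 1 = 2.5882 ≠ 2.8868 ✗
  …
  (5.5, 3.5, 15°): r_1=2.8868, r_2=1.7321, r_3=1.7321, r_4=5.0000 — all match ✓
Unique over the lattice → pose = (5.5, 3.5, 15°).

(x, y, θ) = (5.5, 3.5, 15°)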